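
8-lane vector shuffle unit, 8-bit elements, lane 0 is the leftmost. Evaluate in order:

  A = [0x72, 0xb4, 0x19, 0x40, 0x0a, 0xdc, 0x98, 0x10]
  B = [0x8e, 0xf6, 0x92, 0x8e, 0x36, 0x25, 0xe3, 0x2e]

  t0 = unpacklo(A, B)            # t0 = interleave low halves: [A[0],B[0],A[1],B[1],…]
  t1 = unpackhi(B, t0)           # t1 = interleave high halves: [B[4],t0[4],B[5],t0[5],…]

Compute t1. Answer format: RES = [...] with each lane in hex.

t0 = [0x72, 0x8e, 0xb4, 0xf6, 0x19, 0x92, 0x40, 0x8e]
t1 = [0x36, 0x19, 0x25, 0x92, 0xe3, 0x40, 0x2e, 0x8e]

RES = [ 0x36  0x19  0x25  0x92  0xe3  0x40  0x2e  0x8e ]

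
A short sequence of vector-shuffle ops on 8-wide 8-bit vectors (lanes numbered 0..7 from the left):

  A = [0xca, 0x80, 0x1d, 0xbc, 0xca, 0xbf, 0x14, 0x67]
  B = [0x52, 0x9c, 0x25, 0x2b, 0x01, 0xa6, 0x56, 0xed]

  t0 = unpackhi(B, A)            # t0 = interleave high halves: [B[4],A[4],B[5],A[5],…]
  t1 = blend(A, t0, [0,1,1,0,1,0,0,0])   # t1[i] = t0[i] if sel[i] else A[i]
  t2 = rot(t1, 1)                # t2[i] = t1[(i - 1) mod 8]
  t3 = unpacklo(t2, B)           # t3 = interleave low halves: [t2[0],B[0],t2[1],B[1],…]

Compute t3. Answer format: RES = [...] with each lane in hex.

  t0: 01 ca a6 bf 56 14 ed 67
  t1: ca ca a6 bc 56 bf 14 67
  t2: 67 ca ca a6 bc 56 bf 14
  t3: 67 52 ca 9c ca 25 a6 2b

RES = [ 0x67  0x52  0xca  0x9c  0xca  0x25  0xa6  0x2b ]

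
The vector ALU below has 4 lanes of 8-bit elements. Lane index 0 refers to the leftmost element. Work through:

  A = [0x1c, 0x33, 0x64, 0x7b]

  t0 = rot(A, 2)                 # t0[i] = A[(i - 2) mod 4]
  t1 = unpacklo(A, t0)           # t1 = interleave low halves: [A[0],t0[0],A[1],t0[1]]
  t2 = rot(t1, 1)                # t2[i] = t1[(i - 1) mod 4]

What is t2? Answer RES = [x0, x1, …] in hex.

RES = [ 0x7b  0x1c  0x64  0x33 ]

t0 = [0x64, 0x7b, 0x1c, 0x33]
t1 = [0x1c, 0x64, 0x33, 0x7b]
t2 = [0x7b, 0x1c, 0x64, 0x33]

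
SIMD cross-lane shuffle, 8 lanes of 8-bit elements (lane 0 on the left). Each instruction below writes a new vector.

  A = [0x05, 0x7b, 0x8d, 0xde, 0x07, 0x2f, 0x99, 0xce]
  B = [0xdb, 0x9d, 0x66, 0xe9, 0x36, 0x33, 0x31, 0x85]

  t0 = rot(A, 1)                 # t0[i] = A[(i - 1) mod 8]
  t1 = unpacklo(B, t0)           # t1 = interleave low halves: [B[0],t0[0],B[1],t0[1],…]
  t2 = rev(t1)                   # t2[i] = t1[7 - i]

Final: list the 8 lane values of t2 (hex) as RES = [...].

t0 = [0xce, 0x05, 0x7b, 0x8d, 0xde, 0x07, 0x2f, 0x99]
t1 = [0xdb, 0xce, 0x9d, 0x05, 0x66, 0x7b, 0xe9, 0x8d]
t2 = [0x8d, 0xe9, 0x7b, 0x66, 0x05, 0x9d, 0xce, 0xdb]

RES = [0x8d, 0xe9, 0x7b, 0x66, 0x05, 0x9d, 0xce, 0xdb]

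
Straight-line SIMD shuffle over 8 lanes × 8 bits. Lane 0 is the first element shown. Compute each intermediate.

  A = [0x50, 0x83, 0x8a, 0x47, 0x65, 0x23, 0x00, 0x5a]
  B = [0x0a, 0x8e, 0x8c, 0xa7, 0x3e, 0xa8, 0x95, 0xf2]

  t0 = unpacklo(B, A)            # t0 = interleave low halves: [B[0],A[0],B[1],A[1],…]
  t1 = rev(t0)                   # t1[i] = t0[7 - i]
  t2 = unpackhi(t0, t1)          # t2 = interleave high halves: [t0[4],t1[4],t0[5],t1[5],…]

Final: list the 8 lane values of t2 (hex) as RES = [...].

→ t0 |0a|50|8e|83|8c|8a|a7|47|
→ t1 |47|a7|8a|8c|83|8e|50|0a|
→ t2 |8c|83|8a|8e|a7|50|47|0a|

RES = [0x8c, 0x83, 0x8a, 0x8e, 0xa7, 0x50, 0x47, 0x0a]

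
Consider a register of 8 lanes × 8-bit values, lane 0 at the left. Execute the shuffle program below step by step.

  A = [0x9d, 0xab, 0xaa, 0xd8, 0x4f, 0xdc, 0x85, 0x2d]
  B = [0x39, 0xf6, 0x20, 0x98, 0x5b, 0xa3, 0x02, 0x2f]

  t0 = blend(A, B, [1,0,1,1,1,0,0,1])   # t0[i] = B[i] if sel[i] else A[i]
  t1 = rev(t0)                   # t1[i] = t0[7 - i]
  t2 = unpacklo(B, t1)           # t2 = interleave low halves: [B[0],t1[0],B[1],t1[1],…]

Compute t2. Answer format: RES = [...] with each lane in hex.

RES = [ 0x39  0x2f  0xf6  0x85  0x20  0xdc  0x98  0x5b ]

  t0: 39 ab 20 98 5b dc 85 2f
  t1: 2f 85 dc 5b 98 20 ab 39
  t2: 39 2f f6 85 20 dc 98 5b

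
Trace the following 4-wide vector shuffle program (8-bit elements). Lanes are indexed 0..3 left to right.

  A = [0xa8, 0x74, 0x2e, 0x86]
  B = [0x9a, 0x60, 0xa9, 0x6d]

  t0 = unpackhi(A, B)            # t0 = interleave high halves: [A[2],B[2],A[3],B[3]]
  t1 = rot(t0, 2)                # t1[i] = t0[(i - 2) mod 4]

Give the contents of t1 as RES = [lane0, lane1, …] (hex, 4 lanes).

t0 = [0x2e, 0xa9, 0x86, 0x6d]
t1 = [0x86, 0x6d, 0x2e, 0xa9]

RES = [ 0x86  0x6d  0x2e  0xa9 ]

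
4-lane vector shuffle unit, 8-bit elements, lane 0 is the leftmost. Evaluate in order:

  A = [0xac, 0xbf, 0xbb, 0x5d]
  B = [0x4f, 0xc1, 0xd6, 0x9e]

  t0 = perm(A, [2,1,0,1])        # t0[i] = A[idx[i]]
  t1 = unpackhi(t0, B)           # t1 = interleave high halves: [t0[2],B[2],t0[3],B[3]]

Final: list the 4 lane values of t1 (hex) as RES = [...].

RES = [0xac, 0xd6, 0xbf, 0x9e]

t0 = [0xbb, 0xbf, 0xac, 0xbf]
t1 = [0xac, 0xd6, 0xbf, 0x9e]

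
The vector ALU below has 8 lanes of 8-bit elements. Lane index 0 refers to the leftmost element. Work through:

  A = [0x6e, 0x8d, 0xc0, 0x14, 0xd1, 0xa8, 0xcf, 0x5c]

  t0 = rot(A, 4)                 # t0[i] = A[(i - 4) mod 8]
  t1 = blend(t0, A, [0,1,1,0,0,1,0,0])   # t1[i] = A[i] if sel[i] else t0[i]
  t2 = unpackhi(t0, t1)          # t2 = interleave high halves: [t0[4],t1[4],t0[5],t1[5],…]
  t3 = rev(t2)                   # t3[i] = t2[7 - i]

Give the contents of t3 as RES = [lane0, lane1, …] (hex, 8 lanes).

t0 = [0xd1, 0xa8, 0xcf, 0x5c, 0x6e, 0x8d, 0xc0, 0x14]
t1 = [0xd1, 0x8d, 0xc0, 0x5c, 0x6e, 0xa8, 0xc0, 0x14]
t2 = [0x6e, 0x6e, 0x8d, 0xa8, 0xc0, 0xc0, 0x14, 0x14]
t3 = [0x14, 0x14, 0xc0, 0xc0, 0xa8, 0x8d, 0x6e, 0x6e]

RES = [0x14, 0x14, 0xc0, 0xc0, 0xa8, 0x8d, 0x6e, 0x6e]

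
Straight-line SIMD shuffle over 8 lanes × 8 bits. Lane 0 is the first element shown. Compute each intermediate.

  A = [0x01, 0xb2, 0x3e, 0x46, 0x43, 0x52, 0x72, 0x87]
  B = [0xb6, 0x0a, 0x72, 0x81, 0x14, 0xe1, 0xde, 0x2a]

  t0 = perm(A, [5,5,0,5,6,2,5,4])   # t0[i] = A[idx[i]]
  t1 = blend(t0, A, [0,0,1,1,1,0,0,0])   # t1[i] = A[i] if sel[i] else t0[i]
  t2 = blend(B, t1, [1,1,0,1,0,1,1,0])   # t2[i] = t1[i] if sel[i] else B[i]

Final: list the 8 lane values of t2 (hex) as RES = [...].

RES = [ 0x52  0x52  0x72  0x46  0x14  0x3e  0x52  0x2a ]

→ t0 |52|52|01|52|72|3e|52|43|
→ t1 |52|52|3e|46|43|3e|52|43|
→ t2 |52|52|72|46|14|3e|52|2a|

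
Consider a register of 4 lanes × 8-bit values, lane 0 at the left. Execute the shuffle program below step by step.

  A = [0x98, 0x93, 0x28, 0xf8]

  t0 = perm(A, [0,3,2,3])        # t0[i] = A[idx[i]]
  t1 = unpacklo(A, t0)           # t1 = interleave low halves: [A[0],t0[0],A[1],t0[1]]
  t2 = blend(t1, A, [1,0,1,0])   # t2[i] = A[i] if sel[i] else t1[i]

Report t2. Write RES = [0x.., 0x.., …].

RES = [0x98, 0x98, 0x28, 0xf8]

t0 = [0x98, 0xf8, 0x28, 0xf8]
t1 = [0x98, 0x98, 0x93, 0xf8]
t2 = [0x98, 0x98, 0x28, 0xf8]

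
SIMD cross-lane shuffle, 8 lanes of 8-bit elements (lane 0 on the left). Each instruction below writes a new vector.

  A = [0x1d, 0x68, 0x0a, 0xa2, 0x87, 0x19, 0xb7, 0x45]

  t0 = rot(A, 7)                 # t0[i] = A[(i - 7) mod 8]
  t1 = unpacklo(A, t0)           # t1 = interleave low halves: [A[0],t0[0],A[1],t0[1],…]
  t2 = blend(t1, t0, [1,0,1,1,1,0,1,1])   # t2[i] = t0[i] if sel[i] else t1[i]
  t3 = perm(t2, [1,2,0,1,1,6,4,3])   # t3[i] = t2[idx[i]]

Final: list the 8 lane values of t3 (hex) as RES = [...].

t0 = [0x68, 0x0a, 0xa2, 0x87, 0x19, 0xb7, 0x45, 0x1d]
t1 = [0x1d, 0x68, 0x68, 0x0a, 0x0a, 0xa2, 0xa2, 0x87]
t2 = [0x68, 0x68, 0xa2, 0x87, 0x19, 0xa2, 0x45, 0x1d]
t3 = [0x68, 0xa2, 0x68, 0x68, 0x68, 0x45, 0x19, 0x87]

RES = [ 0x68  0xa2  0x68  0x68  0x68  0x45  0x19  0x87 ]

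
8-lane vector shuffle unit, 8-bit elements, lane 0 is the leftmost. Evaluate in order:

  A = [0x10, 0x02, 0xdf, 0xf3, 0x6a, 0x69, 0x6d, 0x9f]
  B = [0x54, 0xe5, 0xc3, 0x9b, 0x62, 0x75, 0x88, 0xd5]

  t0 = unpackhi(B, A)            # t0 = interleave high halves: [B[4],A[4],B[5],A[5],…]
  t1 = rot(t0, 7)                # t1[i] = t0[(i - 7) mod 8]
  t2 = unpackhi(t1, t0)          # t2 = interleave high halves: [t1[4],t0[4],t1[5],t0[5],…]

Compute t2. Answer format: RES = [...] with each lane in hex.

RES = [0x6d, 0x88, 0xd5, 0x6d, 0x9f, 0xd5, 0x62, 0x9f]

→ t0 |62|6a|75|69|88|6d|d5|9f|
→ t1 |6a|75|69|88|6d|d5|9f|62|
→ t2 |6d|88|d5|6d|9f|d5|62|9f|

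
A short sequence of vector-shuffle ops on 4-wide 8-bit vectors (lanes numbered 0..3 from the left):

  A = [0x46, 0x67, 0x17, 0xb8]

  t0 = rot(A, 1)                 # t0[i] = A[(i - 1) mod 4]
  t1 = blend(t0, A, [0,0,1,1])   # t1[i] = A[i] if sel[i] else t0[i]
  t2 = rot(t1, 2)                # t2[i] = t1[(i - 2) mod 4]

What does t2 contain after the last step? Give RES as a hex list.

RES = [ 0x17  0xb8  0xb8  0x46 ]

t0 = [0xb8, 0x46, 0x67, 0x17]
t1 = [0xb8, 0x46, 0x17, 0xb8]
t2 = [0x17, 0xb8, 0xb8, 0x46]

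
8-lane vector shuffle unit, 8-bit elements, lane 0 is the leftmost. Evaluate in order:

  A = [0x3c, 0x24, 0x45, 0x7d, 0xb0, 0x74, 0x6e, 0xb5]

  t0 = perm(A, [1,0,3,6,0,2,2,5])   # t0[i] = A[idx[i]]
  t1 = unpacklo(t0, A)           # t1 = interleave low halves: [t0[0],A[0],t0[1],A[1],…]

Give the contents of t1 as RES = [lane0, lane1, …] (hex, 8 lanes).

t0 = [0x24, 0x3c, 0x7d, 0x6e, 0x3c, 0x45, 0x45, 0x74]
t1 = [0x24, 0x3c, 0x3c, 0x24, 0x7d, 0x45, 0x6e, 0x7d]

RES = [0x24, 0x3c, 0x3c, 0x24, 0x7d, 0x45, 0x6e, 0x7d]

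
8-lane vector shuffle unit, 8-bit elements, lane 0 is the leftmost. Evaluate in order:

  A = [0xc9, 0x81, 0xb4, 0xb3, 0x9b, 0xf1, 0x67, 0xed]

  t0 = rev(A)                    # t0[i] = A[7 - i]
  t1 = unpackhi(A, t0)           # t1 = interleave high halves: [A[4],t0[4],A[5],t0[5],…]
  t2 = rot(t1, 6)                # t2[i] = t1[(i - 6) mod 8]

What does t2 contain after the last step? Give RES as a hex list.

t0 = [0xed, 0x67, 0xf1, 0x9b, 0xb3, 0xb4, 0x81, 0xc9]
t1 = [0x9b, 0xb3, 0xf1, 0xb4, 0x67, 0x81, 0xed, 0xc9]
t2 = [0xf1, 0xb4, 0x67, 0x81, 0xed, 0xc9, 0x9b, 0xb3]

RES = [0xf1, 0xb4, 0x67, 0x81, 0xed, 0xc9, 0x9b, 0xb3]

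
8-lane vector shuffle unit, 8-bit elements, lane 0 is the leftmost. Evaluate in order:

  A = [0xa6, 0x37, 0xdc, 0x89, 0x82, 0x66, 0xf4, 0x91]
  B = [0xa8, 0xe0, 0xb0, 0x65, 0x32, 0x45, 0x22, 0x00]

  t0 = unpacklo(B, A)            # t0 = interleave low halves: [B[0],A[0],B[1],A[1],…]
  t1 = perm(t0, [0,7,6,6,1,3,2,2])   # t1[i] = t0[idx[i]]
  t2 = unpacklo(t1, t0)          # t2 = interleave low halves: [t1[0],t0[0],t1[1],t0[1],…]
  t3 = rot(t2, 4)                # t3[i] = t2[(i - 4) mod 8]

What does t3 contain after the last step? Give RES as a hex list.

→ t0 |a8|a6|e0|37|b0|dc|65|89|
→ t1 |a8|89|65|65|a6|37|e0|e0|
→ t2 |a8|a8|89|a6|65|e0|65|37|
→ t3 |65|e0|65|37|a8|a8|89|a6|

RES = [ 0x65  0xe0  0x65  0x37  0xa8  0xa8  0x89  0xa6 ]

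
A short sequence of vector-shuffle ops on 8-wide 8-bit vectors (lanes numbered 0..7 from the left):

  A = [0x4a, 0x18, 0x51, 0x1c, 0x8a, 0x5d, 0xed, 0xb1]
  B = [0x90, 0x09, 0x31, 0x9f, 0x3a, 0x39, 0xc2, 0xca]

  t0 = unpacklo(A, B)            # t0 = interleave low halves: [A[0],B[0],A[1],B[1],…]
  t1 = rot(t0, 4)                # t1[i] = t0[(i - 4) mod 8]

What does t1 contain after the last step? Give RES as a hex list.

→ t0 |4a|90|18|09|51|31|1c|9f|
→ t1 |51|31|1c|9f|4a|90|18|09|

RES = [ 0x51  0x31  0x1c  0x9f  0x4a  0x90  0x18  0x09 ]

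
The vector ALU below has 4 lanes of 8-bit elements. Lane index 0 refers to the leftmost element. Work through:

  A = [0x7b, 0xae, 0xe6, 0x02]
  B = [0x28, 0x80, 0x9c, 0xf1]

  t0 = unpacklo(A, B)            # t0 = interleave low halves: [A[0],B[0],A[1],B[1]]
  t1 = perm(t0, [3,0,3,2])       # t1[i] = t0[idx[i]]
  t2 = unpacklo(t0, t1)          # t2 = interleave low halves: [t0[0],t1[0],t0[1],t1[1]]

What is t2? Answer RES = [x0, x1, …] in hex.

RES = [0x7b, 0x80, 0x28, 0x7b]

→ t0 |7b|28|ae|80|
→ t1 |80|7b|80|ae|
→ t2 |7b|80|28|7b|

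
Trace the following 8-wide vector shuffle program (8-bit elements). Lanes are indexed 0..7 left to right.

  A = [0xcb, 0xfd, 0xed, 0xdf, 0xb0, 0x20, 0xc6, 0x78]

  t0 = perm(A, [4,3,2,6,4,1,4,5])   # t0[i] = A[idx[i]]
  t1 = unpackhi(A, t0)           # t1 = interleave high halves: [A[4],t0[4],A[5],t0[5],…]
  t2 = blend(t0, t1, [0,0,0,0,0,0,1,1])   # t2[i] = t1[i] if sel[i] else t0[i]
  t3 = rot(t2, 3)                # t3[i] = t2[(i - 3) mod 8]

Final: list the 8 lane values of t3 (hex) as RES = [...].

RES = [ 0xfd  0x78  0x20  0xb0  0xdf  0xed  0xc6  0xb0 ]

t0 = [0xb0, 0xdf, 0xed, 0xc6, 0xb0, 0xfd, 0xb0, 0x20]
t1 = [0xb0, 0xb0, 0x20, 0xfd, 0xc6, 0xb0, 0x78, 0x20]
t2 = [0xb0, 0xdf, 0xed, 0xc6, 0xb0, 0xfd, 0x78, 0x20]
t3 = [0xfd, 0x78, 0x20, 0xb0, 0xdf, 0xed, 0xc6, 0xb0]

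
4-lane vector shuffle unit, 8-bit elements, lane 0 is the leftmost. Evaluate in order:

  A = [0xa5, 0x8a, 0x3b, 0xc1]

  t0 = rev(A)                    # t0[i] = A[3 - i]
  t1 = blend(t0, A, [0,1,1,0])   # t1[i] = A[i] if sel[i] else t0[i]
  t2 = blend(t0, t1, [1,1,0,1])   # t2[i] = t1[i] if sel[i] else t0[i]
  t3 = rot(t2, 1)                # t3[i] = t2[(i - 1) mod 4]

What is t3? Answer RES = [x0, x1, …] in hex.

  t0: c1 3b 8a a5
  t1: c1 8a 3b a5
  t2: c1 8a 8a a5
  t3: a5 c1 8a 8a

RES = [0xa5, 0xc1, 0x8a, 0x8a]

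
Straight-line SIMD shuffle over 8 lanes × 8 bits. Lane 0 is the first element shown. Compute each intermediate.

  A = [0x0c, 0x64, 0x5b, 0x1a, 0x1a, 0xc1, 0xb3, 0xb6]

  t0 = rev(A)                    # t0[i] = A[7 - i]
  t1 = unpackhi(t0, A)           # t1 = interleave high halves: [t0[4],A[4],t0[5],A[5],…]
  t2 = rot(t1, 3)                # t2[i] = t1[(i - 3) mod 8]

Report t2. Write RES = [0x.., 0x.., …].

RES = [ 0xb3  0x0c  0xb6  0x1a  0x1a  0x5b  0xc1  0x64 ]

  t0: b6 b3 c1 1a 1a 5b 64 0c
  t1: 1a 1a 5b c1 64 b3 0c b6
  t2: b3 0c b6 1a 1a 5b c1 64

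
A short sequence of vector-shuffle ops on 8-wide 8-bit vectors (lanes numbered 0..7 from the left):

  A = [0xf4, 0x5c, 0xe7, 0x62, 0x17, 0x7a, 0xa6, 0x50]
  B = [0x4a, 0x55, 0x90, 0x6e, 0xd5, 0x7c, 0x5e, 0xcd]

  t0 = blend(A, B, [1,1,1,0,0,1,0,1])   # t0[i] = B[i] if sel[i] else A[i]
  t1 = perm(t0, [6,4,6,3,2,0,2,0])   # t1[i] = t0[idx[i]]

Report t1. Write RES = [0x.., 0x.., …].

  t0: 4a 55 90 62 17 7c a6 cd
  t1: a6 17 a6 62 90 4a 90 4a

RES = [0xa6, 0x17, 0xa6, 0x62, 0x90, 0x4a, 0x90, 0x4a]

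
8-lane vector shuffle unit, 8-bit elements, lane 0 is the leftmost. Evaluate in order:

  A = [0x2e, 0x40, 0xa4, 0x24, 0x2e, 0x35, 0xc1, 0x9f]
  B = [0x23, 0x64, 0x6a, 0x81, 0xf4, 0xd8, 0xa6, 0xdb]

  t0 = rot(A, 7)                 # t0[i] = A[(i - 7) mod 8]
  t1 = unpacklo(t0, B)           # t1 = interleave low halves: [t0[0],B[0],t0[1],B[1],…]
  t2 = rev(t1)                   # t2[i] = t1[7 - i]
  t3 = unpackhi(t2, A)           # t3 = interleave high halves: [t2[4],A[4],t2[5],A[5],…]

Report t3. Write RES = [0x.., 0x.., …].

RES = [ 0x64  0x2e  0xa4  0x35  0x23  0xc1  0x40  0x9f ]

→ t0 |40|a4|24|2e|35|c1|9f|2e|
→ t1 |40|23|a4|64|24|6a|2e|81|
→ t2 |81|2e|6a|24|64|a4|23|40|
→ t3 |64|2e|a4|35|23|c1|40|9f|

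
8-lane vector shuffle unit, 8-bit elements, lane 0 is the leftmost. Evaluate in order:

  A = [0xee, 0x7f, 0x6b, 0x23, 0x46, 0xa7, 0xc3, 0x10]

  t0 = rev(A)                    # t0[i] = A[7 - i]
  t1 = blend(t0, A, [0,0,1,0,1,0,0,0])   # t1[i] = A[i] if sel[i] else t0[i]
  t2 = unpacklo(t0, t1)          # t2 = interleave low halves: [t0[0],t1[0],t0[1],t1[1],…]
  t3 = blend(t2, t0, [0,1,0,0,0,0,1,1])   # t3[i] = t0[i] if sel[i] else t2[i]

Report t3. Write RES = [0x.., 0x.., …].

t0 = [0x10, 0xc3, 0xa7, 0x46, 0x23, 0x6b, 0x7f, 0xee]
t1 = [0x10, 0xc3, 0x6b, 0x46, 0x46, 0x6b, 0x7f, 0xee]
t2 = [0x10, 0x10, 0xc3, 0xc3, 0xa7, 0x6b, 0x46, 0x46]
t3 = [0x10, 0xc3, 0xc3, 0xc3, 0xa7, 0x6b, 0x7f, 0xee]

RES = [ 0x10  0xc3  0xc3  0xc3  0xa7  0x6b  0x7f  0xee ]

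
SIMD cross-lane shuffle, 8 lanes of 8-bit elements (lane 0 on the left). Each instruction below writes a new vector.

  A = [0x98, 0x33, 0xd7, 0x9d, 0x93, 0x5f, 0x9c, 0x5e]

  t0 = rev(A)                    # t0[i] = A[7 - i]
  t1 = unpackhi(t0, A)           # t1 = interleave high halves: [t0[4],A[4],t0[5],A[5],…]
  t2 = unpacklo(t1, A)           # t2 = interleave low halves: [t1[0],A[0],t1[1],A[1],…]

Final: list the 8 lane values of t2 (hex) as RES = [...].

RES = [0x9d, 0x98, 0x93, 0x33, 0xd7, 0xd7, 0x5f, 0x9d]

→ t0 |5e|9c|5f|93|9d|d7|33|98|
→ t1 |9d|93|d7|5f|33|9c|98|5e|
→ t2 |9d|98|93|33|d7|d7|5f|9d|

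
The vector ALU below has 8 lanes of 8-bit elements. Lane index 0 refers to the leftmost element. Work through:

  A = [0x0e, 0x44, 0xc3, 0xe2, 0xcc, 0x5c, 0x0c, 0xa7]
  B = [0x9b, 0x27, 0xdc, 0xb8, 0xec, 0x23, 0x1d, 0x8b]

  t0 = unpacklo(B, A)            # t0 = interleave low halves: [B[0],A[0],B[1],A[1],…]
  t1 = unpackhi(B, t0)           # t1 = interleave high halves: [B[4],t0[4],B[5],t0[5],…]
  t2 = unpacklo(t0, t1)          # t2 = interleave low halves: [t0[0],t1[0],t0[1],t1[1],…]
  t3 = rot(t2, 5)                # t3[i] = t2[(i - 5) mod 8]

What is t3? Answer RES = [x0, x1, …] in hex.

t0 = [0x9b, 0x0e, 0x27, 0x44, 0xdc, 0xc3, 0xb8, 0xe2]
t1 = [0xec, 0xdc, 0x23, 0xc3, 0x1d, 0xb8, 0x8b, 0xe2]
t2 = [0x9b, 0xec, 0x0e, 0xdc, 0x27, 0x23, 0x44, 0xc3]
t3 = [0xdc, 0x27, 0x23, 0x44, 0xc3, 0x9b, 0xec, 0x0e]

RES = [0xdc, 0x27, 0x23, 0x44, 0xc3, 0x9b, 0xec, 0x0e]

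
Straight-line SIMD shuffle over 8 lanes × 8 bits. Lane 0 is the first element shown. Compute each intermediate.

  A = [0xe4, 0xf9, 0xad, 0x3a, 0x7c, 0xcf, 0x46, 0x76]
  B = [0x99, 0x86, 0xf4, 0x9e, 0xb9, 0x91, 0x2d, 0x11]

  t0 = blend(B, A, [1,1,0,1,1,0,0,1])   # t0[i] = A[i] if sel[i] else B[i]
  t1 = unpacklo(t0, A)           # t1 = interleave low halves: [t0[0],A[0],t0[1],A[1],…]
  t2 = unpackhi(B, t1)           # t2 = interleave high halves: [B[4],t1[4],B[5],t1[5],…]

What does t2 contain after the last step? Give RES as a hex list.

RES = [0xb9, 0xf4, 0x91, 0xad, 0x2d, 0x3a, 0x11, 0x3a]

→ t0 |e4|f9|f4|3a|7c|91|2d|76|
→ t1 |e4|e4|f9|f9|f4|ad|3a|3a|
→ t2 |b9|f4|91|ad|2d|3a|11|3a|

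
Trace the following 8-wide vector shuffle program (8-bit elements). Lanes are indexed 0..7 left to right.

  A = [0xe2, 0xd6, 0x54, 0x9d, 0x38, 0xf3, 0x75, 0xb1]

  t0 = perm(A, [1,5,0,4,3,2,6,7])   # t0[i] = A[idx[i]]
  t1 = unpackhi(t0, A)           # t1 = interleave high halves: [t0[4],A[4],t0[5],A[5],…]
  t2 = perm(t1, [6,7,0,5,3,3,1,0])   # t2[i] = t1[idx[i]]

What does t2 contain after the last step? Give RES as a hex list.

  t0: d6 f3 e2 38 9d 54 75 b1
  t1: 9d 38 54 f3 75 75 b1 b1
  t2: b1 b1 9d 75 f3 f3 38 9d

RES = [ 0xb1  0xb1  0x9d  0x75  0xf3  0xf3  0x38  0x9d ]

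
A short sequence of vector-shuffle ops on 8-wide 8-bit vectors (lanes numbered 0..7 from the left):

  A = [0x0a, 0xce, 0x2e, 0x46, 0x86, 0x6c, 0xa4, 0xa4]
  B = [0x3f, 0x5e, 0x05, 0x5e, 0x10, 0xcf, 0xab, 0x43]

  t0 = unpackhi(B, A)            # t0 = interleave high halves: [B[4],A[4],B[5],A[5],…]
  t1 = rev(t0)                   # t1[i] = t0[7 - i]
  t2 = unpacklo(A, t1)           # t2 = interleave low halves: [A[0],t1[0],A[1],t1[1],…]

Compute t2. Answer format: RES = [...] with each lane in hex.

t0 = [0x10, 0x86, 0xcf, 0x6c, 0xab, 0xa4, 0x43, 0xa4]
t1 = [0xa4, 0x43, 0xa4, 0xab, 0x6c, 0xcf, 0x86, 0x10]
t2 = [0x0a, 0xa4, 0xce, 0x43, 0x2e, 0xa4, 0x46, 0xab]

RES = [ 0x0a  0xa4  0xce  0x43  0x2e  0xa4  0x46  0xab ]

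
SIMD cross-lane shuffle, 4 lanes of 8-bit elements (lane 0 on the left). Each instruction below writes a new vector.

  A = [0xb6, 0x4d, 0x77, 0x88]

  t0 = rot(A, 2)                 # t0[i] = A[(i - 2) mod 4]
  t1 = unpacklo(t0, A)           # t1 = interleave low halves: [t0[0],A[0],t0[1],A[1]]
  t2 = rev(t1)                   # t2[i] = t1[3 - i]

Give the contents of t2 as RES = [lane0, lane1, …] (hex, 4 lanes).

RES = [ 0x4d  0x88  0xb6  0x77 ]

  t0: 77 88 b6 4d
  t1: 77 b6 88 4d
  t2: 4d 88 b6 77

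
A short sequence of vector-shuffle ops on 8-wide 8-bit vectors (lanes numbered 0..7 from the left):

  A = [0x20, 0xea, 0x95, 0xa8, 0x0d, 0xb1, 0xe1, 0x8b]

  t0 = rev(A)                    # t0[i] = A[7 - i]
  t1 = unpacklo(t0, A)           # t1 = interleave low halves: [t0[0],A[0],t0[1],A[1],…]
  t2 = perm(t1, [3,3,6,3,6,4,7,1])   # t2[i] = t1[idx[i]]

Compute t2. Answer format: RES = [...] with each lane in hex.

  t0: 8b e1 b1 0d a8 95 ea 20
  t1: 8b 20 e1 ea b1 95 0d a8
  t2: ea ea 0d ea 0d b1 a8 20

RES = [0xea, 0xea, 0x0d, 0xea, 0x0d, 0xb1, 0xa8, 0x20]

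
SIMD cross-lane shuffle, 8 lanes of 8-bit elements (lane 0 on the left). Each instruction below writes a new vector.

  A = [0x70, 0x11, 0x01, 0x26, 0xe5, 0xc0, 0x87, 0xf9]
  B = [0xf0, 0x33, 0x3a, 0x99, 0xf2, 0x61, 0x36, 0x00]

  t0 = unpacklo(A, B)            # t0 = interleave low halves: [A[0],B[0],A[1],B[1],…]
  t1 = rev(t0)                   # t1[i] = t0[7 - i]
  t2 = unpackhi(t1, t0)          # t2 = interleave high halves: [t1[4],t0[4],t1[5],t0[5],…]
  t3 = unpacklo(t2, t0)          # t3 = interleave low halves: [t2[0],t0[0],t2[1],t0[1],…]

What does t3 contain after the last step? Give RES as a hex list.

→ t0 |70|f0|11|33|01|3a|26|99|
→ t1 |99|26|3a|01|33|11|f0|70|
→ t2 |33|01|11|3a|f0|26|70|99|
→ t3 |33|70|01|f0|11|11|3a|33|

RES = [ 0x33  0x70  0x01  0xf0  0x11  0x11  0x3a  0x33 ]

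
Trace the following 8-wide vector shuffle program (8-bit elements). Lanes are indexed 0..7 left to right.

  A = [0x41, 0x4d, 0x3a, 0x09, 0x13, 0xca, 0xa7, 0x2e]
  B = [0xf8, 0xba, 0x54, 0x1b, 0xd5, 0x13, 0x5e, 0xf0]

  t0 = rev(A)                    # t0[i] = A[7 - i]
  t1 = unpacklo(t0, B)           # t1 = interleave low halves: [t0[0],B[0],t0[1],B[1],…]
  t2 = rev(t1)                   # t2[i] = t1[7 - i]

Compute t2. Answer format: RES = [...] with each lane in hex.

t0 = [0x2e, 0xa7, 0xca, 0x13, 0x09, 0x3a, 0x4d, 0x41]
t1 = [0x2e, 0xf8, 0xa7, 0xba, 0xca, 0x54, 0x13, 0x1b]
t2 = [0x1b, 0x13, 0x54, 0xca, 0xba, 0xa7, 0xf8, 0x2e]

RES = [ 0x1b  0x13  0x54  0xca  0xba  0xa7  0xf8  0x2e ]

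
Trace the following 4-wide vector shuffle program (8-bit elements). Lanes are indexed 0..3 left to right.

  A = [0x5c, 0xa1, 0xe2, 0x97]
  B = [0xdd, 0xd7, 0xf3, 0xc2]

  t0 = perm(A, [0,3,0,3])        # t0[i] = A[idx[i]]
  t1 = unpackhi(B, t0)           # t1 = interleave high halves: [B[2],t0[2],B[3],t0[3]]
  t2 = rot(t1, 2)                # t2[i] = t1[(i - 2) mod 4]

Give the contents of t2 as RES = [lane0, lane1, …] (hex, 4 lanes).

RES = [0xc2, 0x97, 0xf3, 0x5c]

  t0: 5c 97 5c 97
  t1: f3 5c c2 97
  t2: c2 97 f3 5c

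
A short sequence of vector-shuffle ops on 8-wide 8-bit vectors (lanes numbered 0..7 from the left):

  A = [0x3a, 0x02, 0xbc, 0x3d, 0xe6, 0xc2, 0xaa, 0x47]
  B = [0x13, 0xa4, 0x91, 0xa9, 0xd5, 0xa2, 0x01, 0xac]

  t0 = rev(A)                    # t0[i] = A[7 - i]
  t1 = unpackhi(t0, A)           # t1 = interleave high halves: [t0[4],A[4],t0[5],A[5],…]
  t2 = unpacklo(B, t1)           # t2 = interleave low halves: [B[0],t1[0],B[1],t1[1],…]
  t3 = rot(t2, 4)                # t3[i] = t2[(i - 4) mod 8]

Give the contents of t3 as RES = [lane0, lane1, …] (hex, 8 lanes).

  t0: 47 aa c2 e6 3d bc 02 3a
  t1: 3d e6 bc c2 02 aa 3a 47
  t2: 13 3d a4 e6 91 bc a9 c2
  t3: 91 bc a9 c2 13 3d a4 e6

RES = [0x91, 0xbc, 0xa9, 0xc2, 0x13, 0x3d, 0xa4, 0xe6]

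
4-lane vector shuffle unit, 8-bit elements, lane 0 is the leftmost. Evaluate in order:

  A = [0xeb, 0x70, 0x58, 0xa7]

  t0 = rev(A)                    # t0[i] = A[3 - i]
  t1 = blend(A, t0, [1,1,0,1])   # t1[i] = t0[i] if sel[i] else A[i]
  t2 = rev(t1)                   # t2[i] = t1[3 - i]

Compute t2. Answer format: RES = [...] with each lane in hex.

  t0: a7 58 70 eb
  t1: a7 58 58 eb
  t2: eb 58 58 a7

RES = [ 0xeb  0x58  0x58  0xa7 ]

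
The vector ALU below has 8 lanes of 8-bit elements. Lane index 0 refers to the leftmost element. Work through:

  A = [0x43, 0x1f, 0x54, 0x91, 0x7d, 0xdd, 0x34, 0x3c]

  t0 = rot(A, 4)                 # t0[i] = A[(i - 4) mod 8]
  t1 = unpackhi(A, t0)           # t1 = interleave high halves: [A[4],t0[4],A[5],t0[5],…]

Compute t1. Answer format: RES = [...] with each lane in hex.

RES = [0x7d, 0x43, 0xdd, 0x1f, 0x34, 0x54, 0x3c, 0x91]

→ t0 |7d|dd|34|3c|43|1f|54|91|
→ t1 |7d|43|dd|1f|34|54|3c|91|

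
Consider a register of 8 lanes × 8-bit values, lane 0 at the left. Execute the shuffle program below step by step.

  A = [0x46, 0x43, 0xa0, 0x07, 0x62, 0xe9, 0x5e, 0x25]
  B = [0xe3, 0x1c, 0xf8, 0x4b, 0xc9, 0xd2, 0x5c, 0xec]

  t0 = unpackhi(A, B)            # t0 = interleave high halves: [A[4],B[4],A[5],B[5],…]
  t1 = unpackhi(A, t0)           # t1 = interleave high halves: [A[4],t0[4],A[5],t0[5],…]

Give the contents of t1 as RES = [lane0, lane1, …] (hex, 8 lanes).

RES = [0x62, 0x5e, 0xe9, 0x5c, 0x5e, 0x25, 0x25, 0xec]

  t0: 62 c9 e9 d2 5e 5c 25 ec
  t1: 62 5e e9 5c 5e 25 25 ec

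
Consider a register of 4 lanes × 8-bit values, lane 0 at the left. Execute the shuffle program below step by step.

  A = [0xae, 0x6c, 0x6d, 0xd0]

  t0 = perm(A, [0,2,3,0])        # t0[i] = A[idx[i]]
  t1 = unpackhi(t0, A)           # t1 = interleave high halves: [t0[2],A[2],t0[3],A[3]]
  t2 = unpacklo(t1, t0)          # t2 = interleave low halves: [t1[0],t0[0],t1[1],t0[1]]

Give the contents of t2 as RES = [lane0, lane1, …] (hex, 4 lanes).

RES = [ 0xd0  0xae  0x6d  0x6d ]

→ t0 |ae|6d|d0|ae|
→ t1 |d0|6d|ae|d0|
→ t2 |d0|ae|6d|6d|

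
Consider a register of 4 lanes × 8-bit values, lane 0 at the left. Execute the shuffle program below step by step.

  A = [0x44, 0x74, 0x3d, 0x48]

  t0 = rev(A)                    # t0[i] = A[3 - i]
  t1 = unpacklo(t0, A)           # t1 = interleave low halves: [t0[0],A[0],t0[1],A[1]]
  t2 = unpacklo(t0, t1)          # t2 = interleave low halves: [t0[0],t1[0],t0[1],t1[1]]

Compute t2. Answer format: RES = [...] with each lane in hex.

RES = [ 0x48  0x48  0x3d  0x44 ]

  t0: 48 3d 74 44
  t1: 48 44 3d 74
  t2: 48 48 3d 44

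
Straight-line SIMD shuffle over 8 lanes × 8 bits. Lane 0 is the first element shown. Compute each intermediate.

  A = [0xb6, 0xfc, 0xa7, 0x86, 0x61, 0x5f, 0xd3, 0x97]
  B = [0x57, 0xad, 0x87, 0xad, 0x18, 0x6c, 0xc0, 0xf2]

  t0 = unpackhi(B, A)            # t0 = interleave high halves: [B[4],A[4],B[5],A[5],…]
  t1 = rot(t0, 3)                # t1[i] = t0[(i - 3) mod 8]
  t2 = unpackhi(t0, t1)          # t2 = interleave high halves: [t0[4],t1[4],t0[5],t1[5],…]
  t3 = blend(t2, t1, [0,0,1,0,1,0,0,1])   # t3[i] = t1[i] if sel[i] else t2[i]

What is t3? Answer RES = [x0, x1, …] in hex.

  t0: 18 61 6c 5f c0 d3 f2 97
  t1: d3 f2 97 18 61 6c 5f c0
  t2: c0 61 d3 6c f2 5f 97 c0
  t3: c0 61 97 6c 61 5f 97 c0

RES = [0xc0, 0x61, 0x97, 0x6c, 0x61, 0x5f, 0x97, 0xc0]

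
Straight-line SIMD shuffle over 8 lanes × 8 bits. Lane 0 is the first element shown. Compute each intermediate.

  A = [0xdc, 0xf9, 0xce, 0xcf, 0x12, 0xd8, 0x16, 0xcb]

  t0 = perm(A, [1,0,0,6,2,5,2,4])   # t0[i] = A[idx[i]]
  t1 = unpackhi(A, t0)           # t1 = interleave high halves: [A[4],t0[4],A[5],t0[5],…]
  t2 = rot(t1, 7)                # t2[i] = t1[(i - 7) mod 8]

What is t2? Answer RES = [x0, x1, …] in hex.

t0 = [0xf9, 0xdc, 0xdc, 0x16, 0xce, 0xd8, 0xce, 0x12]
t1 = [0x12, 0xce, 0xd8, 0xd8, 0x16, 0xce, 0xcb, 0x12]
t2 = [0xce, 0xd8, 0xd8, 0x16, 0xce, 0xcb, 0x12, 0x12]

RES = [0xce, 0xd8, 0xd8, 0x16, 0xce, 0xcb, 0x12, 0x12]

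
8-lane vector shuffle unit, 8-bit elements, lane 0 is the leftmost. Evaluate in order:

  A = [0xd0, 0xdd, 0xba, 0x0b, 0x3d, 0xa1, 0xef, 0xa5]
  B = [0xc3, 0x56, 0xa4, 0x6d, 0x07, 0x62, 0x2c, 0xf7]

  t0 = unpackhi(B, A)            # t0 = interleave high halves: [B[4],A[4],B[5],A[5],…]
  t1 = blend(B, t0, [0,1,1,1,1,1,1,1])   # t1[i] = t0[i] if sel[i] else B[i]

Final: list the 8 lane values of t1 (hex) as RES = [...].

  t0: 07 3d 62 a1 2c ef f7 a5
  t1: c3 3d 62 a1 2c ef f7 a5

RES = [ 0xc3  0x3d  0x62  0xa1  0x2c  0xef  0xf7  0xa5 ]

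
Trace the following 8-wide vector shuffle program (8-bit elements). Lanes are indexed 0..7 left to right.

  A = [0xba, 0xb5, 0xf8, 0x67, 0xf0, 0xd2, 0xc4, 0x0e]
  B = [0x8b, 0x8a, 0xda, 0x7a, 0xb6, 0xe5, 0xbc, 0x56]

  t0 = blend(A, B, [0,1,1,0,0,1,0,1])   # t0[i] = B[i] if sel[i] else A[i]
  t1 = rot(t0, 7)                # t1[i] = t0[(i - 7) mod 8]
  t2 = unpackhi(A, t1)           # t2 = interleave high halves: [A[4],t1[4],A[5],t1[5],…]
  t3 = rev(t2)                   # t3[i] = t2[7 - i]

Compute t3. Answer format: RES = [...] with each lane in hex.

→ t0 |ba|8a|da|67|f0|e5|c4|56|
→ t1 |8a|da|67|f0|e5|c4|56|ba|
→ t2 |f0|e5|d2|c4|c4|56|0e|ba|
→ t3 |ba|0e|56|c4|c4|d2|e5|f0|

RES = [0xba, 0x0e, 0x56, 0xc4, 0xc4, 0xd2, 0xe5, 0xf0]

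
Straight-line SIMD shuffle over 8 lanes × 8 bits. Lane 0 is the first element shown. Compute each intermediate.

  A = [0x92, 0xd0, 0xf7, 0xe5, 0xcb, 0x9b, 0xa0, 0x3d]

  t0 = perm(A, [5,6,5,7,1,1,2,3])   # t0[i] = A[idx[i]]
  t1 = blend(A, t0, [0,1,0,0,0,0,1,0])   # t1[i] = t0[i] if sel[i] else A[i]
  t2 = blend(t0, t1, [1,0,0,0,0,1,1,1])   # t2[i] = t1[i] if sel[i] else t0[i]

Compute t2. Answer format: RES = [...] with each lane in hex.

RES = [0x92, 0xa0, 0x9b, 0x3d, 0xd0, 0x9b, 0xf7, 0x3d]

  t0: 9b a0 9b 3d d0 d0 f7 e5
  t1: 92 a0 f7 e5 cb 9b f7 3d
  t2: 92 a0 9b 3d d0 9b f7 3d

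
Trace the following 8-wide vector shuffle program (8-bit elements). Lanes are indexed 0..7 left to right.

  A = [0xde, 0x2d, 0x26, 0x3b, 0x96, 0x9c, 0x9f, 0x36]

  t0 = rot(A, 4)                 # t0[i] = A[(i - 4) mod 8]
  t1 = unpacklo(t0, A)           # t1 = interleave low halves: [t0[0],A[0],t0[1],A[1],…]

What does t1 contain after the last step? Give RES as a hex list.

  t0: 96 9c 9f 36 de 2d 26 3b
  t1: 96 de 9c 2d 9f 26 36 3b

RES = [ 0x96  0xde  0x9c  0x2d  0x9f  0x26  0x36  0x3b ]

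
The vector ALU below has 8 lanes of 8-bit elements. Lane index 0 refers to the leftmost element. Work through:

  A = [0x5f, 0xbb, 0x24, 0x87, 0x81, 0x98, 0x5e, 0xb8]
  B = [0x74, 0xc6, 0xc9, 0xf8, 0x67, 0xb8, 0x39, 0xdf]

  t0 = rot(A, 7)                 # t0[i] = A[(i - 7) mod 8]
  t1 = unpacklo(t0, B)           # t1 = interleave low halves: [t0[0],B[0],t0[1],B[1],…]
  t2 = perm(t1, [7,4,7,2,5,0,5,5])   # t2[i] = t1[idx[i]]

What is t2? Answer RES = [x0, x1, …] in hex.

t0 = [0xbb, 0x24, 0x87, 0x81, 0x98, 0x5e, 0xb8, 0x5f]
t1 = [0xbb, 0x74, 0x24, 0xc6, 0x87, 0xc9, 0x81, 0xf8]
t2 = [0xf8, 0x87, 0xf8, 0x24, 0xc9, 0xbb, 0xc9, 0xc9]

RES = [0xf8, 0x87, 0xf8, 0x24, 0xc9, 0xbb, 0xc9, 0xc9]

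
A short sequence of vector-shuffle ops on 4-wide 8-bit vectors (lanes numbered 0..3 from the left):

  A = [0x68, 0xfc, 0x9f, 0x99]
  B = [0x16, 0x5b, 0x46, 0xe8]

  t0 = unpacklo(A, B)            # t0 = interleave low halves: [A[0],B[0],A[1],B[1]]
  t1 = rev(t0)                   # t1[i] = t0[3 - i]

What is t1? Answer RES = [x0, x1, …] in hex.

  t0: 68 16 fc 5b
  t1: 5b fc 16 68

RES = [0x5b, 0xfc, 0x16, 0x68]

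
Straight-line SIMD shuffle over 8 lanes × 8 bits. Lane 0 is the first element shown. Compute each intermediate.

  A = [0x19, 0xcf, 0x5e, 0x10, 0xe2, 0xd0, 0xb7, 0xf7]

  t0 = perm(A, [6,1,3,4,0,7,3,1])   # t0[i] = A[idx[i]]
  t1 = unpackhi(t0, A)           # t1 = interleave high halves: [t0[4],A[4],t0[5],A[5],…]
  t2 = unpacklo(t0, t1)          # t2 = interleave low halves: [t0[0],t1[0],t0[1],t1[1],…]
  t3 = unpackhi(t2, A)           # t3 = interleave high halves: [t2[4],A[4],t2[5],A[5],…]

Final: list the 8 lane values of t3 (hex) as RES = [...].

  t0: b7 cf 10 e2 19 f7 10 cf
  t1: 19 e2 f7 d0 10 b7 cf f7
  t2: b7 19 cf e2 10 f7 e2 d0
  t3: 10 e2 f7 d0 e2 b7 d0 f7

RES = [ 0x10  0xe2  0xf7  0xd0  0xe2  0xb7  0xd0  0xf7 ]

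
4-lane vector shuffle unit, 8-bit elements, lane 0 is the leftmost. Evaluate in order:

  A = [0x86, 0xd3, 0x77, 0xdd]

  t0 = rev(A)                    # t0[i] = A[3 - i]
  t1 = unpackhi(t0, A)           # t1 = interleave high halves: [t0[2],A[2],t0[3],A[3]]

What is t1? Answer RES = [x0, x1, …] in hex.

t0 = [0xdd, 0x77, 0xd3, 0x86]
t1 = [0xd3, 0x77, 0x86, 0xdd]

RES = [ 0xd3  0x77  0x86  0xdd ]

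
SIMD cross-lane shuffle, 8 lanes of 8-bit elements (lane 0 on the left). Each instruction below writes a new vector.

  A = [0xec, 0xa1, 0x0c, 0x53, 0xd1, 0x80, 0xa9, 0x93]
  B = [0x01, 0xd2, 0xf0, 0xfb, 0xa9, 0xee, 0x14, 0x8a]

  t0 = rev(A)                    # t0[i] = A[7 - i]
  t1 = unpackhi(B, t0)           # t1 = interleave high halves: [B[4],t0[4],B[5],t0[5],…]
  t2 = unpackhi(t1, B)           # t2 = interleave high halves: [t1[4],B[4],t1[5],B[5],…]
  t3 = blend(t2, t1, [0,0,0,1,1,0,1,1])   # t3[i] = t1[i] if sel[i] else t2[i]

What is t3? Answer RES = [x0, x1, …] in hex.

t0 = [0x93, 0xa9, 0x80, 0xd1, 0x53, 0x0c, 0xa1, 0xec]
t1 = [0xa9, 0x53, 0xee, 0x0c, 0x14, 0xa1, 0x8a, 0xec]
t2 = [0x14, 0xa9, 0xa1, 0xee, 0x8a, 0x14, 0xec, 0x8a]
t3 = [0x14, 0xa9, 0xa1, 0x0c, 0x14, 0x14, 0x8a, 0xec]

RES = [0x14, 0xa9, 0xa1, 0x0c, 0x14, 0x14, 0x8a, 0xec]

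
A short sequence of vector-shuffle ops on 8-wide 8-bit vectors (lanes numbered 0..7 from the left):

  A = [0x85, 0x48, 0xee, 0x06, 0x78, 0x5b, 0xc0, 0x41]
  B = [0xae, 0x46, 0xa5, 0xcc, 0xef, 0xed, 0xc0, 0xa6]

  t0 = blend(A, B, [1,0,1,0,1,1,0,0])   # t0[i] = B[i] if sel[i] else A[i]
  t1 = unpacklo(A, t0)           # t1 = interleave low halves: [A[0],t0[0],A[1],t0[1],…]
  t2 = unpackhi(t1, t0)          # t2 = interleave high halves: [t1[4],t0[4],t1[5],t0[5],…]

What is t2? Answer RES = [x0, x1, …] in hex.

RES = [0xee, 0xef, 0xa5, 0xed, 0x06, 0xc0, 0x06, 0x41]

  t0: ae 48 a5 06 ef ed c0 41
  t1: 85 ae 48 48 ee a5 06 06
  t2: ee ef a5 ed 06 c0 06 41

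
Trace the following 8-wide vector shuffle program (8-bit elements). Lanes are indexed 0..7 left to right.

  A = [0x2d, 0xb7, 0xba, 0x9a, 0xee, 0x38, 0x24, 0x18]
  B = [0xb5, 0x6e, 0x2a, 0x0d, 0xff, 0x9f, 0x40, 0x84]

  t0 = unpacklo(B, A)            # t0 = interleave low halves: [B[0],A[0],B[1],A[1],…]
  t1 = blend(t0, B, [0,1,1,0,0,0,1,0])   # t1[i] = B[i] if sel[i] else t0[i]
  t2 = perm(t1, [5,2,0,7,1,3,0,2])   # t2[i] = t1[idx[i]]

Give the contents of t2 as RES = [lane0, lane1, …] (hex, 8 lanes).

t0 = [0xb5, 0x2d, 0x6e, 0xb7, 0x2a, 0xba, 0x0d, 0x9a]
t1 = [0xb5, 0x6e, 0x2a, 0xb7, 0x2a, 0xba, 0x40, 0x9a]
t2 = [0xba, 0x2a, 0xb5, 0x9a, 0x6e, 0xb7, 0xb5, 0x2a]

RES = [0xba, 0x2a, 0xb5, 0x9a, 0x6e, 0xb7, 0xb5, 0x2a]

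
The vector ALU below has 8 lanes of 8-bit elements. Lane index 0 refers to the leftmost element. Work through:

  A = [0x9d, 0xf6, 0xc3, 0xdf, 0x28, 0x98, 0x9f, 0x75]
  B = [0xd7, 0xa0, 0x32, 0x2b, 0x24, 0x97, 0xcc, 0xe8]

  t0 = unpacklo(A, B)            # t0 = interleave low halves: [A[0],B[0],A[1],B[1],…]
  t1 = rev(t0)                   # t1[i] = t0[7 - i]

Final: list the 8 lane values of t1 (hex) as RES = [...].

RES = [0x2b, 0xdf, 0x32, 0xc3, 0xa0, 0xf6, 0xd7, 0x9d]

→ t0 |9d|d7|f6|a0|c3|32|df|2b|
→ t1 |2b|df|32|c3|a0|f6|d7|9d|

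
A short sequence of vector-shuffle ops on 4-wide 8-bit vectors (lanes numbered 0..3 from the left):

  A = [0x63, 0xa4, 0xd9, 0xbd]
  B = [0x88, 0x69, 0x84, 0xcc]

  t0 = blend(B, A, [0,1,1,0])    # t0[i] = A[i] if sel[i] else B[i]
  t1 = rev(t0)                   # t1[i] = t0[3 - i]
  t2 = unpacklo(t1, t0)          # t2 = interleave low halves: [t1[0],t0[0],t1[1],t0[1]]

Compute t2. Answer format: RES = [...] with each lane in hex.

t0 = [0x88, 0xa4, 0xd9, 0xcc]
t1 = [0xcc, 0xd9, 0xa4, 0x88]
t2 = [0xcc, 0x88, 0xd9, 0xa4]

RES = [0xcc, 0x88, 0xd9, 0xa4]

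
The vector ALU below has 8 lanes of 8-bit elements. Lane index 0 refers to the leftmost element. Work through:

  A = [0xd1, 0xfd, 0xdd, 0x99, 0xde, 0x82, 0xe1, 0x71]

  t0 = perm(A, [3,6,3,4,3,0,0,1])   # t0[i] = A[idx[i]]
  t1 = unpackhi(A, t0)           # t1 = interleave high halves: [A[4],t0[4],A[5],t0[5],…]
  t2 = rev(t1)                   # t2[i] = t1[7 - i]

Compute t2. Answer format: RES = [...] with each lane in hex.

RES = [ 0xfd  0x71  0xd1  0xe1  0xd1  0x82  0x99  0xde ]

→ t0 |99|e1|99|de|99|d1|d1|fd|
→ t1 |de|99|82|d1|e1|d1|71|fd|
→ t2 |fd|71|d1|e1|d1|82|99|de|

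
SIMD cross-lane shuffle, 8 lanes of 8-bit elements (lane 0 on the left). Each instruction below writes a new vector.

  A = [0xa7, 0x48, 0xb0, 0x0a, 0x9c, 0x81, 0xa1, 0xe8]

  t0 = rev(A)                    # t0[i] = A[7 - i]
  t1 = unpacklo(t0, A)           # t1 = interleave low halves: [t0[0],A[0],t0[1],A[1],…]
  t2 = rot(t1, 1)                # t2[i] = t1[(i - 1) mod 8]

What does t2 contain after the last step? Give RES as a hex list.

t0 = [0xe8, 0xa1, 0x81, 0x9c, 0x0a, 0xb0, 0x48, 0xa7]
t1 = [0xe8, 0xa7, 0xa1, 0x48, 0x81, 0xb0, 0x9c, 0x0a]
t2 = [0x0a, 0xe8, 0xa7, 0xa1, 0x48, 0x81, 0xb0, 0x9c]

RES = [ 0x0a  0xe8  0xa7  0xa1  0x48  0x81  0xb0  0x9c ]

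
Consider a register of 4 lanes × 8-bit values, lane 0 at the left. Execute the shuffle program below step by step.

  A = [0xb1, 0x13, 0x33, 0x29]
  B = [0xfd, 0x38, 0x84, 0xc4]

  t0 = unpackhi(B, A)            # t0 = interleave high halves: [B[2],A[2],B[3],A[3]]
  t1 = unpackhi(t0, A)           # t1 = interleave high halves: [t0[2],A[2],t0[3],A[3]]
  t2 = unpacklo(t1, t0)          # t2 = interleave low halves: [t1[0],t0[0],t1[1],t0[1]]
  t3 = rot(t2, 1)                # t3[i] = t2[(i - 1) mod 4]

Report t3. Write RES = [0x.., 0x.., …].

RES = [ 0x33  0xc4  0x84  0x33 ]

t0 = [0x84, 0x33, 0xc4, 0x29]
t1 = [0xc4, 0x33, 0x29, 0x29]
t2 = [0xc4, 0x84, 0x33, 0x33]
t3 = [0x33, 0xc4, 0x84, 0x33]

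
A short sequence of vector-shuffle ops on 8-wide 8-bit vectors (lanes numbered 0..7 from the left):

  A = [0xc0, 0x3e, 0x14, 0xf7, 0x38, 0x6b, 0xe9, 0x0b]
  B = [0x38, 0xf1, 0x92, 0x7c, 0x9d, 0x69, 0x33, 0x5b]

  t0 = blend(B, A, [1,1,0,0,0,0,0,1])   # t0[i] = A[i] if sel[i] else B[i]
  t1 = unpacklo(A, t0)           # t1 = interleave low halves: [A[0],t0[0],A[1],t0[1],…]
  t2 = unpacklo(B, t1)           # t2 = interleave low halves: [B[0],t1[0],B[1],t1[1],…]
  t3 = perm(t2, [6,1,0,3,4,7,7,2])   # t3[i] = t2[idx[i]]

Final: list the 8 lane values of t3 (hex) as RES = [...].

→ t0 |c0|3e|92|7c|9d|69|33|0b|
→ t1 |c0|c0|3e|3e|14|92|f7|7c|
→ t2 |38|c0|f1|c0|92|3e|7c|3e|
→ t3 |7c|c0|38|c0|92|3e|3e|f1|

RES = [0x7c, 0xc0, 0x38, 0xc0, 0x92, 0x3e, 0x3e, 0xf1]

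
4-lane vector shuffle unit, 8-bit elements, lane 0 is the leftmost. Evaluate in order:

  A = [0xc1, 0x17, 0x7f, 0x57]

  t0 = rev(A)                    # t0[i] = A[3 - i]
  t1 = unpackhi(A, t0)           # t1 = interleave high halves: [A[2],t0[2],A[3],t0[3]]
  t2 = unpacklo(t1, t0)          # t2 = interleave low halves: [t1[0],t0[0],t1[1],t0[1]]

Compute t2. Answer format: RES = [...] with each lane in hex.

RES = [0x7f, 0x57, 0x17, 0x7f]

→ t0 |57|7f|17|c1|
→ t1 |7f|17|57|c1|
→ t2 |7f|57|17|7f|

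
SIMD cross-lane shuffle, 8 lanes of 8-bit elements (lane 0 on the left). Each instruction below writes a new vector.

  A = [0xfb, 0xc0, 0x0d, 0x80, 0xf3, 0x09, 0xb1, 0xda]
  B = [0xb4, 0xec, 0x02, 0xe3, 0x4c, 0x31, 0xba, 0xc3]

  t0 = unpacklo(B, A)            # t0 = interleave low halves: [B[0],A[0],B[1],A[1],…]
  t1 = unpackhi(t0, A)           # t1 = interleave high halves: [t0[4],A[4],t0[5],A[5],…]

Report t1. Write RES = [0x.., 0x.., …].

  t0: b4 fb ec c0 02 0d e3 80
  t1: 02 f3 0d 09 e3 b1 80 da

RES = [0x02, 0xf3, 0x0d, 0x09, 0xe3, 0xb1, 0x80, 0xda]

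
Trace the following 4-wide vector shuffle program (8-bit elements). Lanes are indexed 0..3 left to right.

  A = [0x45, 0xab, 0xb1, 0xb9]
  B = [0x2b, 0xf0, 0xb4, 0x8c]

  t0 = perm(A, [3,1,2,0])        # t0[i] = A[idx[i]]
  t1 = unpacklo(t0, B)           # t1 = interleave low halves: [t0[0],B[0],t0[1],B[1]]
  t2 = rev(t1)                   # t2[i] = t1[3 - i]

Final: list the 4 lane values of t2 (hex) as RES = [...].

RES = [ 0xf0  0xab  0x2b  0xb9 ]

t0 = [0xb9, 0xab, 0xb1, 0x45]
t1 = [0xb9, 0x2b, 0xab, 0xf0]
t2 = [0xf0, 0xab, 0x2b, 0xb9]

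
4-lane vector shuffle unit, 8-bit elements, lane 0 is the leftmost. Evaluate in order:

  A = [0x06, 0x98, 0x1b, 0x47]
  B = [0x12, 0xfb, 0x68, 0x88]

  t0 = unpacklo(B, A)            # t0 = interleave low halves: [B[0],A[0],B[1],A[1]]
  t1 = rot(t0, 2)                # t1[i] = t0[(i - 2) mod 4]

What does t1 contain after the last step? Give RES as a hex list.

→ t0 |12|06|fb|98|
→ t1 |fb|98|12|06|

RES = [0xfb, 0x98, 0x12, 0x06]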